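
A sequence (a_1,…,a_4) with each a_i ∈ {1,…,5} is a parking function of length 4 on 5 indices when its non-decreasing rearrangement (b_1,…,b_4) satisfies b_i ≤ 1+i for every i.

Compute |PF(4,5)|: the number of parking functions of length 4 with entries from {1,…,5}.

|PF| = (6−4)·6^(4−1) = 2·216 = 432 (Pollak)
Check (2,4,2,5) → sorted (2,2,4,5): b_i ≤ 1+i ∀i, a PF.

432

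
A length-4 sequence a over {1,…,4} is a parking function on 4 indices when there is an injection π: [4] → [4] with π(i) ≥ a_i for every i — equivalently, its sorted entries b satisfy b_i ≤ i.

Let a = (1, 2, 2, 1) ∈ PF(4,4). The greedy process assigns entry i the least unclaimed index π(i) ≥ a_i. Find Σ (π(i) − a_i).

4

Σπ = 4·5/2 = 10 (π permutes [4]); Σa = 1+2+2+1 = 6; disp = 10−6 = 4.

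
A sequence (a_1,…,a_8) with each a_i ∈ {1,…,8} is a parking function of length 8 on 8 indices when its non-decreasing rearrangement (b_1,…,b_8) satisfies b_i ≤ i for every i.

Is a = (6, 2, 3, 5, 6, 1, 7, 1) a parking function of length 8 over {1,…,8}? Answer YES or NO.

YES

Rearranged: b = (1, 1, 2, 3, 5, 6, 6, 7).
  b_1=1 ≤ 1
  b_2=1 ≤ 2
  b_3=2 ≤ 3
  b_4=3 ≤ 4
  b_5=5 ≤ 5
  b_6=6 ≤ 6
  b_7=6 ≤ 7
  b_8=7 ≤ 8
All bounds hold ⇒ YES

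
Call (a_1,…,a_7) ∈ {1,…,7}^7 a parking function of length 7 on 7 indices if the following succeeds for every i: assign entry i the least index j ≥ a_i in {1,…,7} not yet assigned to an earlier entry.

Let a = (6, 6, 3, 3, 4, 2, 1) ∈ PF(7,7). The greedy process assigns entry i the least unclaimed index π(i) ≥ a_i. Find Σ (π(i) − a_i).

Σπ = 28 ({1..7} each once); Σa = 6+6+3+3+4+2+1 = 25; disp = 28−25 = 3.

3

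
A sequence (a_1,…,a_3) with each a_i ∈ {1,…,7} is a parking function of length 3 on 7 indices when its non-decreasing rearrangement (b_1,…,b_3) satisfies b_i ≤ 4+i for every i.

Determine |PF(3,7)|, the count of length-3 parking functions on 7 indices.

|PF| = 5·8^2 = 5×64 = 320
One tuple (6,1,5) → sorted (1,5,6): b_i ≤ 4+i ∀i, a PF.

320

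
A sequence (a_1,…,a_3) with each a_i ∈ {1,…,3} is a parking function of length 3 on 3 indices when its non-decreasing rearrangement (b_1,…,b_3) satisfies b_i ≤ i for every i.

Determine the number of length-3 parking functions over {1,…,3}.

16

|PF| = 1·4^2 = 1 · 16 = 16 [KW]
One tuple (2,3,1) → sorted (1,2,3): b_i ≤ i ∀i, a PF.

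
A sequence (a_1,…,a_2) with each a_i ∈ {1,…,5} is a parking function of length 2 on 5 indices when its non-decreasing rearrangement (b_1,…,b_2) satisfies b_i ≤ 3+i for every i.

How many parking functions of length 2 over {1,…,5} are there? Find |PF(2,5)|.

24

Count = (5+1−2)·(5+1)^{2−1} = 4·6 = 24 (Konheim–Weiss)
E.g. (1,5) → sorted (1,5): b_i ≤ 3+i ∀i, a PF.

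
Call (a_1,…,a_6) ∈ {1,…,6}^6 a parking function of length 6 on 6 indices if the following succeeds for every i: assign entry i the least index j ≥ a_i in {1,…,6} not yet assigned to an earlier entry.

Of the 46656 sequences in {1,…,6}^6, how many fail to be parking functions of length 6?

#PF = 1·7^5 = 1·16807 = 16807 [KW]
Example (5,2,6,5,6,3) → sorted (2,3,5,5,6,6): b_1=2>1, not a PF.
So 46656 − 16807 = 29849 fail.

29849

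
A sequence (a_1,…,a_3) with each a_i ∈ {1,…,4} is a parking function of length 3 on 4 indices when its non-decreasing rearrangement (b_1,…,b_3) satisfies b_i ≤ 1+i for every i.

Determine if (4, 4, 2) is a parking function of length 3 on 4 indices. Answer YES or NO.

Rearranged: b = (2, 4, 4).
  b_1=2 ≤ 2
  b_2=4 > 3
  fails at i=2 ⇒ NO

NO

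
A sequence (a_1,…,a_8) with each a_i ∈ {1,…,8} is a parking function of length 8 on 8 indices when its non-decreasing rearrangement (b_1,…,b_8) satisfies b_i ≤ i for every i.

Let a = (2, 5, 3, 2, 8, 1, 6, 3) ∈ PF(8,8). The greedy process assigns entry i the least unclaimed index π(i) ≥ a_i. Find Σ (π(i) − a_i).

6

Σπ = 36 ({1..8} each once); Σa = 2+5+3+2+8+1+6+3 = 30; disp = 36−30 = 6.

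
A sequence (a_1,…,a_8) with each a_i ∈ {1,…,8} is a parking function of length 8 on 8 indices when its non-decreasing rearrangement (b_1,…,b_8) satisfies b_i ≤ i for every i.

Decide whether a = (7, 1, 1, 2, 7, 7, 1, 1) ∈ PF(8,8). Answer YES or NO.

NO

Order a: b = (1, 1, 1, 1, 2, 7, 7, 7).
  b_1=1 ≤ 1
  b_2=1 ≤ 2
  b_3=1 ≤ 3
  b_4=1 ≤ 4
  b_5=2 ≤ 5
  b_6=7 > 6
  fails at i=6 ⇒ NO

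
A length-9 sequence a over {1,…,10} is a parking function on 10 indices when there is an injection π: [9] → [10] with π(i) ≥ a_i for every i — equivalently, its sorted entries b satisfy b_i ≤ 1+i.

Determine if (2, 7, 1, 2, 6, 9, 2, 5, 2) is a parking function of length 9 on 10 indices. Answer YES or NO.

Sorted: b = (1, 2, 2, 2, 2, 5, 6, 7, 9).
  b_1=1 ≤ 2
  b_2=2 ≤ 3
  b_3=2 ≤ 4
  b_4=2 ≤ 5
  b_5=2 ≤ 6
  b_6=5 ≤ 7
  b_7=6 ≤ 8
  b_8=7 ≤ 9
  b_9=9 ≤ 10
All bounds hold ⇒ YES

YES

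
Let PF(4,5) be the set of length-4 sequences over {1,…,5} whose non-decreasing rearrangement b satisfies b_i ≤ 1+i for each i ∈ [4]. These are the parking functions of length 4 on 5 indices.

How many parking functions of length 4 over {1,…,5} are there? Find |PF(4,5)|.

432

#PF = (6−4)·6^(4−1) = 2×216 = 432
E.g. (2,2,1,1) → sorted (1,1,2,2): b_i ≤ 1+i ∀i, a PF.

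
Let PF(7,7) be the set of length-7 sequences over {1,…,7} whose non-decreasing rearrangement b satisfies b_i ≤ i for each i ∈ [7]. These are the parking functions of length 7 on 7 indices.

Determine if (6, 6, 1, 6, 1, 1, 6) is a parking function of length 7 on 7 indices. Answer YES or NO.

Rearranged: b = (1, 1, 1, 6, 6, 6, 6).
  b_1=1 ≤ 1
  b_2=1 ≤ 2
  b_3=1 ≤ 3
  b_4=6 > 4
  fails at i=4 ⇒ NO

NO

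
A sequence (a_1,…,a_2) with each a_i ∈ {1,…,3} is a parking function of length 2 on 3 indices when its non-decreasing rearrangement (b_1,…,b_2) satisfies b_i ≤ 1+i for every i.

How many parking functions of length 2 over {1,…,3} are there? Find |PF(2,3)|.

8

Count = (3−2+1)·(3+1)^(2−1) = 2 · 4 = 8
E.g. (3,2) → sorted (2,3): b_i ≤ 1+i ∀i, a PF.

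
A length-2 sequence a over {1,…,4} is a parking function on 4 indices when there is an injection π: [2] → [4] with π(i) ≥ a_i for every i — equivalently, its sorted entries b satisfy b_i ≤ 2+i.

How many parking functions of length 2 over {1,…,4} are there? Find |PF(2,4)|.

15

|PF| = (5−2)·5^(2−1) = 3×5 = 15 [KW]
E.g. (1,4) → sorted (1,4): b_i ≤ 2+i ∀i, a PF.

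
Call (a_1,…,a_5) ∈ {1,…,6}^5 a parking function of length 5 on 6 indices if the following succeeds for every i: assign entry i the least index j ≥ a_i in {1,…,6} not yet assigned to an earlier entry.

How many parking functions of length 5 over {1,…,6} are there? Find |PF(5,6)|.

|PF| = (6−5+1)·(6+1)^(5−1) = 2 · 2401 = 4802
One tuple (1,5,2,4,6) → sorted (1,2,4,5,6): b_i ≤ 1+i ∀i, a PF.

4802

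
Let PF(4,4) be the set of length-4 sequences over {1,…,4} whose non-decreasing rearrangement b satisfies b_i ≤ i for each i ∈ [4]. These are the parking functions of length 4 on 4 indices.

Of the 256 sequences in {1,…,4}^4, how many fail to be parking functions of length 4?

#PF = (4+1−4)·(4+1)^{4−1} = 1 · 125 = 125 (Konheim–Weiss)
Check (4,4,3,1) → sorted (1,3,4,4): b_2=3>2, not a PF.
So 256 − 125 = 131 fail.

131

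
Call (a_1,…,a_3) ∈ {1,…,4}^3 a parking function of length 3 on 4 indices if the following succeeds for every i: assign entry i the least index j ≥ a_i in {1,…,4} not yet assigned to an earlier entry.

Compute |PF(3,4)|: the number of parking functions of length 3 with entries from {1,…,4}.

Count = (4+1−3)·(4+1)^{3−1} = 2 · 25 = 50 (Konheim–Weiss)
Check (1,3,3) → sorted (1,3,3): b_i ≤ 1+i ∀i, a PF.

50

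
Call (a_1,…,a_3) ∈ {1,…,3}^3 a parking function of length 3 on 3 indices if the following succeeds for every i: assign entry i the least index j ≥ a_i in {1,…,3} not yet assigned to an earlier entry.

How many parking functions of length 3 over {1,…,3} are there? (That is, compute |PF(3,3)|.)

|PF(3,3)| = (4−3)·4^(3−1) = 1·16 = 16 (Pollak)
E.g. (3,2,1) → sorted (1,2,3): b_i ≤ i ∀i, a PF.

16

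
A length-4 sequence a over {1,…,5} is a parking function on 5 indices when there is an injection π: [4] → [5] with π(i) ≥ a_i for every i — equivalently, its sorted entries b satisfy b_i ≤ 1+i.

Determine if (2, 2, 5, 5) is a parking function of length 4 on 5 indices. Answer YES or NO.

Rearranged: b = (2, 2, 5, 5).
  b_1=2 ≤ 2
  b_2=2 ≤ 3
  b_3=5 > 4
  fails at i=3 ⇒ NO

NO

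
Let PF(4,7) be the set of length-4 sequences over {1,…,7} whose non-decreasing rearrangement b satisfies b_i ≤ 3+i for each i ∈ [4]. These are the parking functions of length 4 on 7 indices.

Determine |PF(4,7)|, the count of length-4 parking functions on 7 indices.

|PF(4,7)| = (8−4)·8^(4−1) = 4×512 = 2048 (Pollak)
Check (4,2,1,7) → sorted (1,2,4,7): b_i ≤ 3+i ∀i, a PF.

2048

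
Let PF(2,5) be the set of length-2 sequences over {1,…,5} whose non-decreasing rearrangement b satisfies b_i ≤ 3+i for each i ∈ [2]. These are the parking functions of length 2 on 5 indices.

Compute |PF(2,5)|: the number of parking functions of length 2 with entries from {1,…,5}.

Count = (6−2)·6^(2−1) = 4×6 = 24
One tuple (3,5) → sorted (3,5): b_i ≤ 3+i ∀i, a PF.

24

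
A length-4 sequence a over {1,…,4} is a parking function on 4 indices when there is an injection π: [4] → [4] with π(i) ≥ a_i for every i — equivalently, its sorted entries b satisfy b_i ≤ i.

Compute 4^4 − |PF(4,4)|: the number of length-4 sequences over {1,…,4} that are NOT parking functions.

#PF = (5−4)·5^(4−1) = 1×125 = 125 (Konheim–Weiss)
E.g. (3,4,4,3) → sorted (3,3,4,4): b_1=3>1, not a PF.
So 256 − 125 = 131 fail.

131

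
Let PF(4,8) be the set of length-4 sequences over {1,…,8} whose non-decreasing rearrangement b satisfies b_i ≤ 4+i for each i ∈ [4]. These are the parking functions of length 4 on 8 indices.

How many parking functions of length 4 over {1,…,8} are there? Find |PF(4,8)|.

3645

#PF = (8−4+1)·(8+1)^(4−1) = 5×729 = 3645 (Pollak)
Check (4,6,4,5) → sorted (4,4,5,6): b_i ≤ 4+i ∀i, a PF.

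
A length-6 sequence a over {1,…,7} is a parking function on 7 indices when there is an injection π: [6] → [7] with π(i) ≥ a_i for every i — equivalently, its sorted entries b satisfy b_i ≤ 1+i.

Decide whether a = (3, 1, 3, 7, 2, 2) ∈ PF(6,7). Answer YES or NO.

YES

Sorted: b = (1, 2, 2, 3, 3, 7).
  b_1=1 ≤ 2
  b_2=2 ≤ 3
  b_3=2 ≤ 4
  b_4=3 ≤ 5
  b_5=3 ≤ 6
  b_6=7 ≤ 7
All bounds hold ⇒ YES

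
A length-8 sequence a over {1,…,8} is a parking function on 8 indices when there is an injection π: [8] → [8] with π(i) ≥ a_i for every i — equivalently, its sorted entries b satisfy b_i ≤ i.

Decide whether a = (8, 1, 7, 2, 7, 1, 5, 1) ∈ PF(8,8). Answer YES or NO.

Rearranged: b = (1, 1, 1, 2, 5, 7, 7, 8).
  b_1=1 ≤ 1
  b_2=1 ≤ 2
  b_3=1 ≤ 3
  b_4=2 ≤ 4
  b_5=5 ≤ 5
  b_6=7 > 6
  fails at i=6 ⇒ NO

NO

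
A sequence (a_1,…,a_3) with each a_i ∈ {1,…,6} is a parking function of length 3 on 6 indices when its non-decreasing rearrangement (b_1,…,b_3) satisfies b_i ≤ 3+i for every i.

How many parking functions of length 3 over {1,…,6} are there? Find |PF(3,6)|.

#PF = (6+1−3)·(6+1)^{3−1} = 4 · 49 = 196 (Pollak)
E.g. (4,4,6) → sorted (4,4,6): b_i ≤ 3+i ∀i, a PF.

196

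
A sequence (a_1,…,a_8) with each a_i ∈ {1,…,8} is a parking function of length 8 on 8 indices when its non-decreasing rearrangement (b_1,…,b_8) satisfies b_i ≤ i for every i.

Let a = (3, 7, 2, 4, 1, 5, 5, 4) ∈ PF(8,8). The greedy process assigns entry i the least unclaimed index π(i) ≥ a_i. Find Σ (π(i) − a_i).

5

Σπ = 36 ({1..8} each once); Σa = 3+7+2+4+1+5+5+4 = 31; disp = 36−31 = 5.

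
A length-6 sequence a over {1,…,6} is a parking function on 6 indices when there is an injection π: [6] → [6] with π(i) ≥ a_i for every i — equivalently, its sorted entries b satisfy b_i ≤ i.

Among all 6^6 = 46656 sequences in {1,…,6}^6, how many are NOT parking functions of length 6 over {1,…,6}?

|PF| = (7−6)·7^(6−1) = 1 · 16807 = 16807 [KW]
Example (5,3,4,4,3,5) → sorted (3,3,4,4,5,5): b_1=3>1, not a PF.
So 46656 − 16807 = 29849 fail.

29849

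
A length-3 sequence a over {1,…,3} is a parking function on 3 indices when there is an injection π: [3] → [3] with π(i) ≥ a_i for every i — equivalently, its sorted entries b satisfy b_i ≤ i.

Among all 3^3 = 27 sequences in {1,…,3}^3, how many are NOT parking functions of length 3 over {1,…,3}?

11

#PF = (3−3+1)·(3+1)^(3−1) = 1×16 = 16 (Konheim–Weiss)
Check (3,1,3) → sorted (1,3,3): b_2=3>2, not a PF.
Total 27; non-PF = 27−16 = 11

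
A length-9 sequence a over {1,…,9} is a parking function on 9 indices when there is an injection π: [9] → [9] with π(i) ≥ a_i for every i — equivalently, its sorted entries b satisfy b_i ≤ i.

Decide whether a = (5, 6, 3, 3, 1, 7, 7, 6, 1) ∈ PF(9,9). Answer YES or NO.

YES

Sorted: b = (1, 1, 3, 3, 5, 6, 6, 7, 7).
  b_1=1 ≤ 1
  b_2=1 ≤ 2
  b_3=3 ≤ 3
  b_4=3 ≤ 4
  b_5=5 ≤ 5
  b_6=6 ≤ 6
  b_7=6 ≤ 7
  b_8=7 ≤ 8
  b_9=7 ≤ 9
All bounds hold ⇒ YES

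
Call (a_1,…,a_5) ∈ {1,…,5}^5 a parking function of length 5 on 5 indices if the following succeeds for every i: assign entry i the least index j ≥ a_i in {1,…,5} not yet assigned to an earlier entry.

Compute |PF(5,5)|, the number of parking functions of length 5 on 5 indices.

1296

Count = (5−5+1)·(5+1)^(5−1) = 1 · 1296 = 1296
One tuple (5,4,3,1,1) → sorted (1,1,3,4,5): b_i ≤ i ∀i, a PF.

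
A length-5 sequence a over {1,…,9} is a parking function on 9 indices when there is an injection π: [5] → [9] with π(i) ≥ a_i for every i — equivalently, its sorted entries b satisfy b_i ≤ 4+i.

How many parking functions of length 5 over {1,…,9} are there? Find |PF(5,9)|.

50000

#PF = (10−5)·10^(5−1) = 5·10000 = 50000
E.g. (2,2,9,6,5) → sorted (2,2,5,6,9): b_i ≤ 4+i ∀i, a PF.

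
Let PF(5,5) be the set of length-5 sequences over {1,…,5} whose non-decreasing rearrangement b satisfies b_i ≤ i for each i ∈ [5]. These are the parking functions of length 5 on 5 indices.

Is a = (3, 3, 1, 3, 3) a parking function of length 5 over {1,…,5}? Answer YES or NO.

Rearranged: b = (1, 3, 3, 3, 3).
  b_1=1 ≤ 1
  b_2=3 > 2
  fails at i=2 ⇒ NO

NO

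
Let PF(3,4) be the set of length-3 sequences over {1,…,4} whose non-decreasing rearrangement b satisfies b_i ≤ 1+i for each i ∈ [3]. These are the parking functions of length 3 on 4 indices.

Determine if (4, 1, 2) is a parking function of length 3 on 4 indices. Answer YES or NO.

Rearranged: b = (1, 2, 4).
  b_1=1 ≤ 2
  b_2=2 ≤ 3
  b_3=4 ≤ 4
All bounds hold ⇒ YES

YES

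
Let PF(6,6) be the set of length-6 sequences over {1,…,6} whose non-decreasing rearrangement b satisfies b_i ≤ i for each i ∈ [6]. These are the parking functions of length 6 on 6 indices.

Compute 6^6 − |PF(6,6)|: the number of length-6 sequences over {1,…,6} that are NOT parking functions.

|PF| = (6+1−6)·(6+1)^{6−1} = 1 · 16807 = 16807 (Konheim–Weiss)
E.g. (1,3,3,6,5,6) → sorted (1,3,3,5,6,6): b_2=3>2, not a PF.
Total 46656; non-PF = 46656−16807 = 29849

29849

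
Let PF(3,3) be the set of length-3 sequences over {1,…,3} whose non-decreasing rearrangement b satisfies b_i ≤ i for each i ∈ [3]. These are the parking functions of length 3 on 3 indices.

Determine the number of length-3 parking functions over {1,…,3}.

16

#PF = 1·4^2 = 1×16 = 16 (Konheim–Weiss)
Check (1,3,1) → sorted (1,1,3): b_i ≤ i ∀i, a PF.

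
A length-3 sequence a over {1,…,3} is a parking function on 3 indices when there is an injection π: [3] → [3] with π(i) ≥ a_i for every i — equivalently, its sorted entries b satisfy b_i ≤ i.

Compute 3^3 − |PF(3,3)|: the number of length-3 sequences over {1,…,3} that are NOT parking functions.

11

Count = 1·4^2 = 1 · 16 = 16 (Konheim–Weiss)
E.g. (3,2,3) → sorted (2,3,3): b_1=2>1, not a PF.
So 27 − 16 = 11 fail.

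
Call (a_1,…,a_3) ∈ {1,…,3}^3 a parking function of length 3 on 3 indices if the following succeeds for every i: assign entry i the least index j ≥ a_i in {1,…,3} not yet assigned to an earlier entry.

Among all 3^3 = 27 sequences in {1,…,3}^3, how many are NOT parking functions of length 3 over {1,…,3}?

11

|PF| = (3+1−3)·(3+1)^{3−1} = 1 · 16 = 16
Check (2,2,2) → sorted (2,2,2): b_1=2>1, not a PF.
Total 27; non-PF = 27−16 = 11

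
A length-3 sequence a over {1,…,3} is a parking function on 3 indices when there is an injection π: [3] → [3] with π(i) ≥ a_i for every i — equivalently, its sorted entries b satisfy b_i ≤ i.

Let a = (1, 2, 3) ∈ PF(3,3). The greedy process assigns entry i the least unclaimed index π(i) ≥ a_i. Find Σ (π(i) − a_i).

Σπ = 3·4/2 = 6 (π permutes [3]); Σa = 1+2+3 = 6; disp = 6−6 = 0.

0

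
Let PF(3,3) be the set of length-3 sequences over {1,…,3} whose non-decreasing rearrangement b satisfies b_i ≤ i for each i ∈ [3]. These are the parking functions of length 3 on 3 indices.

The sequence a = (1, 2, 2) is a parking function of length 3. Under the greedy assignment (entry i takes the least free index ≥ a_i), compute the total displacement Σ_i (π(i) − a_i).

Σπ(i) = 1+…+3 = 6; Σa = 1+2+2 = 5; disp = 6−5 = 1.

1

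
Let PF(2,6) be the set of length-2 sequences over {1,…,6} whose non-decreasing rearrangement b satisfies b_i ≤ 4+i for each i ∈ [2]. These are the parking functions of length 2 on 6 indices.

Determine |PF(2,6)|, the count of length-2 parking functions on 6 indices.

|PF| = (6−2+1)·(6+1)^(2−1) = 5×7 = 35 (Pollak)
Check (4,5) → sorted (4,5): b_i ≤ 4+i ∀i, a PF.

35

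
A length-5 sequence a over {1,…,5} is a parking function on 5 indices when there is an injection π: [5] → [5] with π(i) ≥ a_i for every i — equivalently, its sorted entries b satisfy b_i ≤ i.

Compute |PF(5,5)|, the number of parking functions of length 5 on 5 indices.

1296

Count = (5+1−5)·(5+1)^{5−1} = 1·1296 = 1296 (Pollak)
Check (3,1,3,1,5) → sorted (1,1,3,3,5): b_i ≤ i ∀i, a PF.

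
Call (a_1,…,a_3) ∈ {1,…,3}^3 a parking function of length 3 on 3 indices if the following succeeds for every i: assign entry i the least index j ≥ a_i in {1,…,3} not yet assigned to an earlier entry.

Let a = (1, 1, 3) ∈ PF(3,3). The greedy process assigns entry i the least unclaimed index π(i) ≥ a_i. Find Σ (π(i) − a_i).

Σπ = 6 ({1..3} each once); Σa = 1+1+3 = 5; disp = 6−5 = 1.

1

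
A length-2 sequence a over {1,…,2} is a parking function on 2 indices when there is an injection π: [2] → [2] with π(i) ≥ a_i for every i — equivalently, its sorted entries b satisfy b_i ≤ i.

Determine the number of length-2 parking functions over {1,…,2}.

#PF = 1·3^1 = 1 · 3 = 3 (Konheim–Weiss)
One tuple (1,1) → sorted (1,1): b_i ≤ i ∀i, a PF.

3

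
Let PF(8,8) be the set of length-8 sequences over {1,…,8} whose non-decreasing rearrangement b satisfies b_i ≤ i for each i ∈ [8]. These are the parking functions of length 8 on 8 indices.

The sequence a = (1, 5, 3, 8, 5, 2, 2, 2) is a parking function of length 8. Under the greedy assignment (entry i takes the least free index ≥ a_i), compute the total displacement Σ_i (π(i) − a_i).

Σπ = 36 ({1..8} each once); Σa = 1+5+3+8+5+2+2+2 = 28; disp = 36−28 = 8.

8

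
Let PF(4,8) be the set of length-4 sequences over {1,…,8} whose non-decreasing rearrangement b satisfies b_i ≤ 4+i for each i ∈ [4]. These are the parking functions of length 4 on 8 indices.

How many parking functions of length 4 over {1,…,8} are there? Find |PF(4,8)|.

3645

|PF(4,8)| = (8+1−4)·(8+1)^{4−1} = 5×729 = 3645
Example (5,6,5,3) → sorted (3,5,5,6): b_i ≤ 4+i ∀i, a PF.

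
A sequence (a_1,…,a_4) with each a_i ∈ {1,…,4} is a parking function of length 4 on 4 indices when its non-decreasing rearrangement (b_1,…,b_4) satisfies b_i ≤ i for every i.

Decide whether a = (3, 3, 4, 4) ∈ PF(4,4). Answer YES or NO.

NO

Order a: b = (3, 3, 4, 4).
  b_1=3 > 1
  fails at i=1 ⇒ NO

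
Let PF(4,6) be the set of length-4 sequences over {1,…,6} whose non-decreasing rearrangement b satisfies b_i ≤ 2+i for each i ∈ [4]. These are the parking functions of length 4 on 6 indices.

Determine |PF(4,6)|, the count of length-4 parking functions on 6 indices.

1029

Count = 3·7^3 = 3 · 343 = 1029 (Pollak)
One tuple (2,5,5,3) → sorted (2,3,5,5): b_i ≤ 2+i ∀i, a PF.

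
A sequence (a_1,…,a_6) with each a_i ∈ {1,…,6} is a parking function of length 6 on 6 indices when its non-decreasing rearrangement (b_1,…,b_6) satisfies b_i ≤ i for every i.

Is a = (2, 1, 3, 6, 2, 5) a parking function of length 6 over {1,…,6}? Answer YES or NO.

YES

Rearranged: b = (1, 2, 2, 3, 5, 6).
  b_1=1 ≤ 1
  b_2=2 ≤ 2
  b_3=2 ≤ 3
  b_4=3 ≤ 4
  b_5=5 ≤ 5
  b_6=6 ≤ 6
All bounds hold ⇒ YES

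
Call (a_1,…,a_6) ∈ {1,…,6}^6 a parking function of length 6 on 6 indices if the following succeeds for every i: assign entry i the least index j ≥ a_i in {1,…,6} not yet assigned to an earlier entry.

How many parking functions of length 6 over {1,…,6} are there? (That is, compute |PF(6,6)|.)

|PF(6,6)| = (7−6)·7^(6−1) = 1 · 16807 = 16807 [KW]
One tuple (2,2,3,6,5,1) → sorted (1,2,2,3,5,6): b_i ≤ i ∀i, a PF.

16807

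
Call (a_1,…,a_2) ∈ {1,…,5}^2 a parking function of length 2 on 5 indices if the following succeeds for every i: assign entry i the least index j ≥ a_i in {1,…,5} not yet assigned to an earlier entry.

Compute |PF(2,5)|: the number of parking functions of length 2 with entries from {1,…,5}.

24

|PF| = (5−2+1)·(5+1)^(2−1) = 4·6 = 24
E.g. (2,3) → sorted (2,3): b_i ≤ 3+i ∀i, a PF.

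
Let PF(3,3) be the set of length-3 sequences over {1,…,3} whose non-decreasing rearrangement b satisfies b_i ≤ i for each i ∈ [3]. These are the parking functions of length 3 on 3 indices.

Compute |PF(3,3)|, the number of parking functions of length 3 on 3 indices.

|PF(3,3)| = (3+1−3)·(3+1)^{3−1} = 1 · 16 = 16 (Konheim–Weiss)
E.g. (3,2,1) → sorted (1,2,3): b_i ≤ i ∀i, a PF.

16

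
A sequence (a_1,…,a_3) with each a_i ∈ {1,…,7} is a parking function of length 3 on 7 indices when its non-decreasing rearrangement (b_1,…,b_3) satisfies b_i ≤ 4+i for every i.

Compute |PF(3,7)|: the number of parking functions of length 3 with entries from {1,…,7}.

Count = (7+1−3)·(7+1)^{3−1} = 5×64 = 320 (Pollak)
Example (6,4,7) → sorted (4,6,7): b_i ≤ 4+i ∀i, a PF.

320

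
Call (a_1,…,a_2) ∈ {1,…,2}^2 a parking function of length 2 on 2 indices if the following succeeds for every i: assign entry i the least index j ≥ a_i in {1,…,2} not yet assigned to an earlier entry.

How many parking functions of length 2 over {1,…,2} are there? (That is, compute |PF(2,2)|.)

|PF(2,2)| = (2−2+1)·(2+1)^(2−1) = 1×3 = 3 (Konheim–Weiss)
Example (2,1) → sorted (1,2): b_i ≤ i ∀i, a PF.

3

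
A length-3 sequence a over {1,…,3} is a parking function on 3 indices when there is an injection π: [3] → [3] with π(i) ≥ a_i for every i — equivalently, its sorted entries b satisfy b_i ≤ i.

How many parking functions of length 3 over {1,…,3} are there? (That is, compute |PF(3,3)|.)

Count = (4−3)·4^(3−1) = 1×16 = 16 (Konheim–Weiss)
E.g. (2,1,1) → sorted (1,1,2): b_i ≤ i ∀i, a PF.

16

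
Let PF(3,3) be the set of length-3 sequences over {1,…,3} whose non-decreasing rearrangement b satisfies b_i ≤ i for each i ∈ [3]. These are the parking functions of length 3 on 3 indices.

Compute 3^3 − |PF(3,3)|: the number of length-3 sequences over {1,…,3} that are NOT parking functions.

|PF(3,3)| = (3−3+1)·(3+1)^(3−1) = 1×16 = 16
E.g. (2,3,3) → sorted (2,3,3): b_1=2>1, not a PF.
3^3 − 16 = 27 − 16 = 11

11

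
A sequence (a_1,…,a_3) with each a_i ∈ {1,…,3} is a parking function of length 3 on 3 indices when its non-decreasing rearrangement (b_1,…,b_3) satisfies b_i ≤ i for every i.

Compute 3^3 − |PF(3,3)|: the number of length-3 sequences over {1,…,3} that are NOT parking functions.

11

|PF(3,3)| = (4−3)·4^(3−1) = 1·16 = 16 (Pollak)
Example (3,3,2) → sorted (2,3,3): b_1=2>1, not a PF.
Total 27; non-PF = 27−16 = 11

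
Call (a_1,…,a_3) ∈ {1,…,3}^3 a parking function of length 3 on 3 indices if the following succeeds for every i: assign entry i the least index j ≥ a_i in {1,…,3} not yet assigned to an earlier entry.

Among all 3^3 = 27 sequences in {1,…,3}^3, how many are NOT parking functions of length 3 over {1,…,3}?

11

|PF| = (3+1−3)·(3+1)^{3−1} = 1·16 = 16 (Pollak)
One tuple (2,3,3) → sorted (2,3,3): b_1=2>1, not a PF.
Total 27; non-PF = 27−16 = 11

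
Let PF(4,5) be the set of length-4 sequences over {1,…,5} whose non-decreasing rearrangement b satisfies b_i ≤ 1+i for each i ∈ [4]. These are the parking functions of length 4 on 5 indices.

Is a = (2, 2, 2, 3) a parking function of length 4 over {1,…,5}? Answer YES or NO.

YES

Rearranged: b = (2, 2, 2, 3).
  b_1=2 ≤ 2
  b_2=2 ≤ 3
  b_3=2 ≤ 4
  b_4=3 ≤ 5
All bounds hold ⇒ YES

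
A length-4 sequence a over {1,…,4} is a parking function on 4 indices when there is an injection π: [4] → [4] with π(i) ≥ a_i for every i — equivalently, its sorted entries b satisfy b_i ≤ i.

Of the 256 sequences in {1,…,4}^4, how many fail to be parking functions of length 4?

131

|PF| = 1·5^3 = 1·125 = 125 (Pollak)
Check (4,4,1,4) → sorted (1,4,4,4): b_2=4>2, not a PF.
So 256 − 125 = 131 fail.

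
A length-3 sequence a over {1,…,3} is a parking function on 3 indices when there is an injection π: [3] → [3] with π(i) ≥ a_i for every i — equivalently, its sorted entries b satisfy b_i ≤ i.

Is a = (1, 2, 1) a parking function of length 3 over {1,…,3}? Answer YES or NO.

Order a: b = (1, 1, 2).
  b_1=1 ≤ 1
  b_2=1 ≤ 2
  b_3=2 ≤ 3
All bounds hold ⇒ YES

YES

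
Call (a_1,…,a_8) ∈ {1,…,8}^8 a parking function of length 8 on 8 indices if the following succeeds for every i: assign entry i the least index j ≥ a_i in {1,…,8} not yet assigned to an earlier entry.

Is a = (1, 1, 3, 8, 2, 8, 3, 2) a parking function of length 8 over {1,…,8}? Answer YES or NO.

Order a: b = (1, 1, 2, 2, 3, 3, 8, 8).
  b_1=1 ≤ 1
  b_2=1 ≤ 2
  b_3=2 ≤ 3
  b_4=2 ≤ 4
  b_5=3 ≤ 5
  b_6=3 ≤ 6
  b_7=8 > 7
  fails at i=7 ⇒ NO

NO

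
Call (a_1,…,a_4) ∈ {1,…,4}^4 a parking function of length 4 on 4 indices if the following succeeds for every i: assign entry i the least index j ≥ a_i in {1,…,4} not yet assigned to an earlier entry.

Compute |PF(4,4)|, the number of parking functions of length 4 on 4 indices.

#PF = (4+1−4)·(4+1)^{4−1} = 1·125 = 125 (Pollak)
Example (4,1,2,2) → sorted (1,2,2,4): b_i ≤ i ∀i, a PF.

125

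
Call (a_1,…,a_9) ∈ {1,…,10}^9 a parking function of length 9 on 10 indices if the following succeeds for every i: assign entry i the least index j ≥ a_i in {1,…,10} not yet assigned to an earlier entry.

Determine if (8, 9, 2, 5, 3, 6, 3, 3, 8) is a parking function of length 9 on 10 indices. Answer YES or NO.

YES

Rearranged: b = (2, 3, 3, 3, 5, 6, 8, 8, 9).
  b_1=2 ≤ 2
  b_2=3 ≤ 3
  b_3=3 ≤ 4
  b_4=3 ≤ 5
  b_5=5 ≤ 6
  b_6=6 ≤ 7
  b_7=8 ≤ 8
  b_8=8 ≤ 9
  b_9=9 ≤ 10
All bounds hold ⇒ YES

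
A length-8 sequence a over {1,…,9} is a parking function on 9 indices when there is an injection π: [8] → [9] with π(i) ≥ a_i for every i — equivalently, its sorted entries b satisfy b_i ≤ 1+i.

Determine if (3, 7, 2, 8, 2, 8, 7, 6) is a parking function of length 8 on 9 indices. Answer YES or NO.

Rearranged: b = (2, 2, 3, 6, 7, 7, 8, 8).
  b_1=2 ≤ 2
  b_2=2 ≤ 3
  b_3=3 ≤ 4
  b_4=6 > 5
  fails at i=4 ⇒ NO

NO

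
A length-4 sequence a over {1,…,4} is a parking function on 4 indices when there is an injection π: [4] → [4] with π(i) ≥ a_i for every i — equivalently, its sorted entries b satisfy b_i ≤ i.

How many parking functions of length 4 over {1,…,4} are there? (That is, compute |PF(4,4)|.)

|PF(4,4)| = (4−4+1)·(4+1)^(4−1) = 1·125 = 125
Check (1,1,2,3) → sorted (1,1,2,3): b_i ≤ i ∀i, a PF.

125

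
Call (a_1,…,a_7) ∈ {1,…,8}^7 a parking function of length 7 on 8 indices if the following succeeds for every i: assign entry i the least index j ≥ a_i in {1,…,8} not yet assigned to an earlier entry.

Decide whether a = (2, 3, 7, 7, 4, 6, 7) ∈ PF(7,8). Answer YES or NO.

NO

Rearranged: b = (2, 3, 4, 6, 7, 7, 7).
  b_1=2 ≤ 2
  b_2=3 ≤ 3
  b_3=4 ≤ 4
  b_4=6 > 5
  fails at i=4 ⇒ NO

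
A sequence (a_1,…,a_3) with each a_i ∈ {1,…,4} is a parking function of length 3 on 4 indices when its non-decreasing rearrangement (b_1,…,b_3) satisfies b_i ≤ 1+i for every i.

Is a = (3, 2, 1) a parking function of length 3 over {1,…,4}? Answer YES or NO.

YES

Sorted: b = (1, 2, 3).
  b_1=1 ≤ 2
  b_2=2 ≤ 3
  b_3=3 ≤ 4
All bounds hold ⇒ YES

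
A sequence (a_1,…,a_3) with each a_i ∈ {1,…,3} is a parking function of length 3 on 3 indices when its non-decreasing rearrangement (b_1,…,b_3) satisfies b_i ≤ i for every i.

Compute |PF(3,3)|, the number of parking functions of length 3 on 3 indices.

16

|PF| = (3−3+1)·(3+1)^(3−1) = 1 · 16 = 16 (Pollak)
Check (1,2,2) → sorted (1,2,2): b_i ≤ i ∀i, a PF.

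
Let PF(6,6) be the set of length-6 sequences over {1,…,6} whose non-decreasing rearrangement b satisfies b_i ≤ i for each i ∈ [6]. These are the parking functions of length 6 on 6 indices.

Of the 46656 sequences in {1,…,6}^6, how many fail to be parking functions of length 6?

29849

|PF(6,6)| = (6−6+1)·(6+1)^(6−1) = 1·16807 = 16807 [KW]
One tuple (3,4,2,6,6,5) → sorted (2,3,4,5,6,6): b_1=2>1, not a PF.
So 46656 − 16807 = 29849 fail.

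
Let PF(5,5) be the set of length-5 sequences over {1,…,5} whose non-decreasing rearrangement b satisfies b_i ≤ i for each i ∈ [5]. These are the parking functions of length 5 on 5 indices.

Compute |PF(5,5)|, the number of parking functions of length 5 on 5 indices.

1296

|PF(5,5)| = (6−5)·6^(5−1) = 1 · 1296 = 1296
Check (1,3,3,2,3) → sorted (1,2,3,3,3): b_i ≤ i ∀i, a PF.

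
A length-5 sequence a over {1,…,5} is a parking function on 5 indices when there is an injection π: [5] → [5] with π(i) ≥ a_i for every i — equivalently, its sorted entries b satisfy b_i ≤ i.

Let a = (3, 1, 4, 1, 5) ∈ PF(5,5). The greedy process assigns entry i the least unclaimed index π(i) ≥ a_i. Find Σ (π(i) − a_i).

Σπ = 15 ({1..5} each once); Σa = 3+1+4+1+5 = 14; disp = 15−14 = 1.

1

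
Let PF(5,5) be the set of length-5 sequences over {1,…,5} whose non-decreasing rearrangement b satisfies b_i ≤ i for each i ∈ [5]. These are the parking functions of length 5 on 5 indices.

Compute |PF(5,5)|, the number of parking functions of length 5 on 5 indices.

1296

#PF = (5+1−5)·(5+1)^{5−1} = 1·1296 = 1296 [KW]
Example (1,1,2,5,2) → sorted (1,1,2,2,5): b_i ≤ i ∀i, a PF.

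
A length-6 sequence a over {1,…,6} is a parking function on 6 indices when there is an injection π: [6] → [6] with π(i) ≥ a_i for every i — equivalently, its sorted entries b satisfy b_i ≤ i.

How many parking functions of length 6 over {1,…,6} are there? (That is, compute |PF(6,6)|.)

#PF = 1·7^5 = 1·16807 = 16807 (Konheim–Weiss)
One tuple (3,6,4,4,2,1) → sorted (1,2,3,4,4,6): b_i ≤ i ∀i, a PF.

16807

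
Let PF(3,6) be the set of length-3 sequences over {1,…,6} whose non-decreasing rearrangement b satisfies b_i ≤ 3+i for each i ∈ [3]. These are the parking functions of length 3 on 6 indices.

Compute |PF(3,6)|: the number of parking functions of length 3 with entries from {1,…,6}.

196

#PF = (6−3+1)·(6+1)^(3−1) = 4·49 = 196 (Pollak)
Check (4,2,5) → sorted (2,4,5): b_i ≤ 3+i ∀i, a PF.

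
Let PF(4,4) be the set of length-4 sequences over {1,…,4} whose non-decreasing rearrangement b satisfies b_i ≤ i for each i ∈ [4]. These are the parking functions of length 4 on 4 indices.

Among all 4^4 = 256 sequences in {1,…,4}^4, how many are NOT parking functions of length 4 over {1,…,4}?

131

|PF(4,4)| = (4−4+1)·(4+1)^(4−1) = 1×125 = 125 (Pollak)
E.g. (3,4,3,1) → sorted (1,3,3,4): b_2=3>2, not a PF.
Total 256; non-PF = 256−125 = 131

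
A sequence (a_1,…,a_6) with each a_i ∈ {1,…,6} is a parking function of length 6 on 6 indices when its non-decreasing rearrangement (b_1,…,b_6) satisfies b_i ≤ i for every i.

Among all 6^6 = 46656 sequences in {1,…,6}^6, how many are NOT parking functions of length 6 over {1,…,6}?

|PF(6,6)| = 1·7^5 = 1×16807 = 16807
Check (6,1,3,6,2,6) → sorted (1,2,3,6,6,6): b_4=6>4, not a PF.
So 46656 − 16807 = 29849 fail.

29849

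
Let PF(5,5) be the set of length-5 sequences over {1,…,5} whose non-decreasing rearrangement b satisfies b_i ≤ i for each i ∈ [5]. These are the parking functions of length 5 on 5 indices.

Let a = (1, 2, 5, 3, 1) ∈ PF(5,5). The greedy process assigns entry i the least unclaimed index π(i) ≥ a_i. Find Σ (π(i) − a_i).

Σπ(i) = 1+…+5 = 15; Σa = 1+2+5+3+1 = 12; disp = 15−12 = 3.

3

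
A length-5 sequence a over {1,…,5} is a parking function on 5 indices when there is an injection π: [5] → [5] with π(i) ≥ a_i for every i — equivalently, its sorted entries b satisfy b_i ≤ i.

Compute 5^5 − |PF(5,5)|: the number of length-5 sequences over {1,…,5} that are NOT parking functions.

|PF| = (5−5+1)·(5+1)^(5−1) = 1×1296 = 1296
Check (4,3,3,4,5) → sorted (3,3,4,4,5): b_1=3>1, not a PF.
5^5 − 1296 = 3125 − 1296 = 1829

1829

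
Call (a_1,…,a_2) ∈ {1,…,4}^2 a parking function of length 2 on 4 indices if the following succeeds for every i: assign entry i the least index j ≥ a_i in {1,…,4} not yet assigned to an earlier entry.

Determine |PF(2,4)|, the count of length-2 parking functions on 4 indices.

15

|PF| = (5−2)·5^(2−1) = 3 · 5 = 15 [KW]
Check (2,1) → sorted (1,2): b_i ≤ 2+i ∀i, a PF.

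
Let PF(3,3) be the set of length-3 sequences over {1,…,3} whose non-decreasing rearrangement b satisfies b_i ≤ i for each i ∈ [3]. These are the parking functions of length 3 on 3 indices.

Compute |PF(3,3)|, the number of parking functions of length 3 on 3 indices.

16

|PF| = (3−3+1)·(3+1)^(3−1) = 1×16 = 16 (Pollak)
Check (3,1,1) → sorted (1,1,3): b_i ≤ i ∀i, a PF.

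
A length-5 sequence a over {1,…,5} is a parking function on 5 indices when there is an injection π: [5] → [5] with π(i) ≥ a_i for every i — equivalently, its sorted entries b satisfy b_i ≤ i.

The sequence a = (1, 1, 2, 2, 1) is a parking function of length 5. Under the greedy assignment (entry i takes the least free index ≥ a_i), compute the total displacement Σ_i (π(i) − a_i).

Σπ(i) = 1+…+5 = 15; Σa = 1+1+2+2+1 = 7; disp = 15−7 = 8.

8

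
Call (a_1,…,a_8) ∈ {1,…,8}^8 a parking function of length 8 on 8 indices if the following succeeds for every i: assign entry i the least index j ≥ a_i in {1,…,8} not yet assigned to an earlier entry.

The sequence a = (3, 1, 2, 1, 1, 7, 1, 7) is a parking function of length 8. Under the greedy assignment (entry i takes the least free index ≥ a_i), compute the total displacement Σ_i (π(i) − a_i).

Σπ = 8·9/2 = 36 (π permutes [8]); Σa = 3+1+2+1+1+7+1+7 = 23; disp = 36−23 = 13.

13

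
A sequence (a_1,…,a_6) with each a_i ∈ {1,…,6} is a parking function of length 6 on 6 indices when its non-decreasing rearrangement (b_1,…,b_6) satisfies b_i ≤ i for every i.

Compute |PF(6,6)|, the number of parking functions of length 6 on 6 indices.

16807

#PF = 1·7^5 = 1×16807 = 16807 (Pollak)
Example (5,3,1,4,2,6) → sorted (1,2,3,4,5,6): b_i ≤ i ∀i, a PF.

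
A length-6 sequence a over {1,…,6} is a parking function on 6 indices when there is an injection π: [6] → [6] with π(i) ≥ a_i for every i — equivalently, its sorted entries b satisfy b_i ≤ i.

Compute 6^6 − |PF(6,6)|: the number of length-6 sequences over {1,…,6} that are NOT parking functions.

|PF| = 1·7^5 = 1 · 16807 = 16807
One tuple (6,4,6,3,4,3) → sorted (3,3,4,4,6,6): b_1=3>1, not a PF.
So 46656 − 16807 = 29849 fail.

29849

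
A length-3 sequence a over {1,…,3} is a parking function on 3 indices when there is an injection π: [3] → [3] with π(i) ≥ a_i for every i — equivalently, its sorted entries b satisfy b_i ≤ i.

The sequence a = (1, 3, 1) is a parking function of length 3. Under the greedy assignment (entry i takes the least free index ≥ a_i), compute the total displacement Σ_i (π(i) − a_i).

Σπ = 6 ({1..3} each once); Σa = 1+3+1 = 5; disp = 6−5 = 1.

1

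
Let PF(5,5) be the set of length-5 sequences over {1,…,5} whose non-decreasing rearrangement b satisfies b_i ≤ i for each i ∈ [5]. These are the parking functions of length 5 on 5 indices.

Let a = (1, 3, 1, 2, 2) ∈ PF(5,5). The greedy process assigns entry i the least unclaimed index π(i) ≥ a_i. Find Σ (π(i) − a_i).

6

Σπ = 15 ({1..5} each once); Σa = 1+3+1+2+2 = 9; disp = 15−9 = 6.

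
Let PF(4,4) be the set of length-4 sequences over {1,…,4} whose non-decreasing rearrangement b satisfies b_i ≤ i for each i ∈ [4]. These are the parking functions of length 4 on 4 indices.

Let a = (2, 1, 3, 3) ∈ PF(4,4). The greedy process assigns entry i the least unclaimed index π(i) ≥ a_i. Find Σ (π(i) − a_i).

1

Σπ = 10 ({1..4} each once); Σa = 2+1+3+3 = 9; disp = 10−9 = 1.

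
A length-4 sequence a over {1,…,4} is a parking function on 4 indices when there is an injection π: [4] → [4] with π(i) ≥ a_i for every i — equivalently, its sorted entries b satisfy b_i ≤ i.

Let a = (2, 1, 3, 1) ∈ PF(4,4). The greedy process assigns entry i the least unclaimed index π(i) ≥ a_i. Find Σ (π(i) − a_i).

3

Σπ = 10 ({1..4} each once); Σa = 2+1+3+1 = 7; disp = 10−7 = 3.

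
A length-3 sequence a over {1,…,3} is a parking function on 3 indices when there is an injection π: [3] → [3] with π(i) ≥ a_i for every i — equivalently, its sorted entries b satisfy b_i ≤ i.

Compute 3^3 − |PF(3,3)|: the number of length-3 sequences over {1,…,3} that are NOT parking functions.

11

|PF| = (3−3+1)·(3+1)^(3−1) = 1 · 16 = 16 [KW]
E.g. (2,3,2) → sorted (2,2,3): b_1=2>1, not a PF.
Total 27; non-PF = 27−16 = 11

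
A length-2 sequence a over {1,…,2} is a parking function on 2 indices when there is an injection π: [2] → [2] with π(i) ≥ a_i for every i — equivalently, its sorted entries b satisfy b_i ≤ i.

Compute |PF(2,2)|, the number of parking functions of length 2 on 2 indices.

|PF(2,2)| = (2−2+1)·(2+1)^(2−1) = 1 · 3 = 3
One tuple (1,1) → sorted (1,1): b_i ≤ i ∀i, a PF.

3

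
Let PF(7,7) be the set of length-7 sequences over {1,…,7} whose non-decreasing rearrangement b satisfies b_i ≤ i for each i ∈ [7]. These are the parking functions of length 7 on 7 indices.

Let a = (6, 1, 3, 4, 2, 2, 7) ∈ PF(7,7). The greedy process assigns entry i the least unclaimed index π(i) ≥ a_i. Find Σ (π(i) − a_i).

3

Σπ = 28 ({1..7} each once); Σa = 6+1+3+4+2+2+7 = 25; disp = 28−25 = 3.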